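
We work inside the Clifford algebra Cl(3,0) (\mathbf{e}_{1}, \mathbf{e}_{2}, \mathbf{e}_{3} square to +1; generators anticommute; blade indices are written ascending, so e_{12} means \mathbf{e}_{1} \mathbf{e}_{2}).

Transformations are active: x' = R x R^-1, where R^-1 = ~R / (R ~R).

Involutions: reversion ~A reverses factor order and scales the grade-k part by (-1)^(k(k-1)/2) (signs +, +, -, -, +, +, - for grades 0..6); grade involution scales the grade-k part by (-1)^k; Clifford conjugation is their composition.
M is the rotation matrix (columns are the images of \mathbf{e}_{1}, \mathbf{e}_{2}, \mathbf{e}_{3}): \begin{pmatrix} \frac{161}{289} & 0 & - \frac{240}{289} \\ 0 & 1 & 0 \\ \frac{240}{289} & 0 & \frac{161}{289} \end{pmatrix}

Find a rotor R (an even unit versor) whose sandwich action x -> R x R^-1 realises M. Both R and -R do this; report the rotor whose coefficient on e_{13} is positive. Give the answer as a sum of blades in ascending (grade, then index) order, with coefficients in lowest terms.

Method: write R = a + b12*e_{12} + b13*e_{13} + b23*e_{23} with a^2 + b12^2 + b13^2 + b23^2 = 1 (so R^-1 = ~R). Expanding the columns R e_j ~R gives tr M = 4a^2 - 1 and, from the antisymmetric part, M21 - M12 = -4a*b12, M13 - M31 = 4a*b13, M32 - M23 = -4a*b23.
Here tr M = \frac{611}{289}, so a^2 = (1 + tr M)/4 = \frac{225}{289} and a = ±\frac{15}{17}. Taking a = \frac{15}{17}: M21 - M12 = 0, M13 - M31 = -\frac{480}{289}, M32 - M23 = 0, giving b12 = 0, b13 = -\frac{8}{17}, b23 = 0, i.e. R = \frac{15}{17} - \frac{8}{17} e_{13}.
Its e_{13} coefficient is negative, so report the other preimage -R.
Answer: -\frac{15}{17} + \frac{8}{17} e_{13}. Uniqueness: Spin(3) -> SO(3) maps R and -R to the same rotation of trace \frac{611}{289}; fixing the sign of the e_{13} coefficient removes the ambiguity.


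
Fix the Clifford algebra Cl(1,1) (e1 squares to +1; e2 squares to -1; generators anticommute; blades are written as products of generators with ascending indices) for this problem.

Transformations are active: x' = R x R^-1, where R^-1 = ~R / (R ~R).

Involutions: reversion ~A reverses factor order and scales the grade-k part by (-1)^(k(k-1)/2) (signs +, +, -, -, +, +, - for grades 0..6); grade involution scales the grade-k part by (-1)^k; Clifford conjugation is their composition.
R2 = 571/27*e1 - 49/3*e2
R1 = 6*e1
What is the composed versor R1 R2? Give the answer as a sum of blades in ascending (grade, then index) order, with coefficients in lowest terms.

Distribute over the terms of R1 (each basis-blade product reordered to ascending indices, repeated generators contracted through their squares):
(6*e1) R2 = 1142/9 - 98*e1 e2
Answer: 1142/9 - 98*e1 e2


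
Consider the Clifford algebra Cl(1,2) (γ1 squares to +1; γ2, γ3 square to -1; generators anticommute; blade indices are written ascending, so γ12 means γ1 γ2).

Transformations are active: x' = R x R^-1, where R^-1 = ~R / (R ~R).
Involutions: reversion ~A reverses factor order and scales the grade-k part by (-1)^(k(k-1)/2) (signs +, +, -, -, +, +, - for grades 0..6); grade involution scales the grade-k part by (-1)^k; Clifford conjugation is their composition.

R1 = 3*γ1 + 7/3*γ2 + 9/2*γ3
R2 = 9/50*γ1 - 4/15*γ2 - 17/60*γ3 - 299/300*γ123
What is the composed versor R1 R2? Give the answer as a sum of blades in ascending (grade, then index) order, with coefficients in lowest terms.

Distribute over the terms of R1 (each basis-blade product reordered to ascending indices, repeated generators contracted through their squares):
(3*γ1) R2 = 27/50 - 4/5*γ12 - 17/20*γ13 - 299/100*γ23
(7/3*γ2) R2 = 28/45 - 21/50*γ12 - 2093/900*γ13 - 119/180*γ23
(9/2*γ3) R2 = 51/40 + 897/200*γ12 - 81/100*γ13 + 6/5*γ23
Summing the partial products and collecting blades:
Answer: 4387/1800 + 653/200*γ12 - 3587/900*γ13 - 1103/450*γ23


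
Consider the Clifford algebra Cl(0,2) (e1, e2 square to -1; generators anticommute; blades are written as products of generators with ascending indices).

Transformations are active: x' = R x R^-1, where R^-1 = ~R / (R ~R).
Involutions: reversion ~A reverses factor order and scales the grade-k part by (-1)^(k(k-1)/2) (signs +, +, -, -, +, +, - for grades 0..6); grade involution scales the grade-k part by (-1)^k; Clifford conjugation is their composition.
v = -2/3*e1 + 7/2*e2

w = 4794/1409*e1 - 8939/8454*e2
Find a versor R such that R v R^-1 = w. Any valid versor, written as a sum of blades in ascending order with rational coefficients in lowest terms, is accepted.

Since q(v) = q(w) = -457/36, the sum R = v + w = 11564/4227*e1 + 10325/4227*e2 does the job whenever invertible.
Answer: 11564/4227*e1 + 10325/4227*e2


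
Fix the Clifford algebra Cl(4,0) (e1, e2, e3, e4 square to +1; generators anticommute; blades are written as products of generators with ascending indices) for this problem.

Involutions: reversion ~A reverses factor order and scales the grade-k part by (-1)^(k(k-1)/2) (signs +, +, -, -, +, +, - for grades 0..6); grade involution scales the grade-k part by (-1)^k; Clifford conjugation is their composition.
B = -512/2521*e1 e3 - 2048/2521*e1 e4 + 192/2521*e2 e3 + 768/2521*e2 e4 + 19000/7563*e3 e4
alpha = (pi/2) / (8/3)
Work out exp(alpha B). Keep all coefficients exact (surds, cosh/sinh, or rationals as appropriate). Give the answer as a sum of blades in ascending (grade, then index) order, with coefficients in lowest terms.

B^2 term by term: the squares give (-512/2521)^2*(e1 e3)^2 + (-2048/2521)^2*(e1 e4)^2 + (192/2521)^2*(e2 e3)^2 + (768/2521)^2*(e2 e4)^2 + (19000/7563)^2*(e3 e4)^2 = 262144/6355441*(-1) + 4194304/6355441*(-1) + 36864/6355441*(-1) + 589824/6355441*(-1) + 361000000/57198969*(-1) = -64/9 (each basis 2-blade squares to minus the product of its generators' squares); cross terms between blades sharing an index anticommute and cancel; the commuting (index-disjoint) pairs give grade-4 terms 2*c*c'*(blade product), which cancel blade by blade — e1 e2 e3 e4: 786432/6355441 - 786432/6355441 = 0 — confirming B is simple. So B^2 = -64/9.
B^2 = -64/9 — the negative square puts this in the circular regime; l = 8/3, alpha*l = pi/2, so exp(alpha B) = cos(pi/2) + (sin(pi/2)/(8/3))*B = 0 + (3/8)*B.
Answer: -192/2521*e1 e3 - 768/2521*e1 e4 + 72/2521*e2 e3 + 288/2521*e2 e4 + 2375/2521*e3 e4


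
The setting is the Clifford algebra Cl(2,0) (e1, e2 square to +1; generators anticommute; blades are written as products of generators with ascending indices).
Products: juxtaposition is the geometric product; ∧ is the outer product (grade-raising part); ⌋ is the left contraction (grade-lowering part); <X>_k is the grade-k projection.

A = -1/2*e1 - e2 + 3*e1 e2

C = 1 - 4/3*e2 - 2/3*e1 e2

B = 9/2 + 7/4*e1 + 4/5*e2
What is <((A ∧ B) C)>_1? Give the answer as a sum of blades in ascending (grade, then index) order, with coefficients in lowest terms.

step 1: -9/4*e1 - 9/2*e2 + 297/20*e1 e2
step 2: 159/10 - 501/20*e1 - 3*e2 + 357/20*e1 e2
step 3: -501/20*e1 - 3*e2
Answer: -501/20*e1 - 3*e2


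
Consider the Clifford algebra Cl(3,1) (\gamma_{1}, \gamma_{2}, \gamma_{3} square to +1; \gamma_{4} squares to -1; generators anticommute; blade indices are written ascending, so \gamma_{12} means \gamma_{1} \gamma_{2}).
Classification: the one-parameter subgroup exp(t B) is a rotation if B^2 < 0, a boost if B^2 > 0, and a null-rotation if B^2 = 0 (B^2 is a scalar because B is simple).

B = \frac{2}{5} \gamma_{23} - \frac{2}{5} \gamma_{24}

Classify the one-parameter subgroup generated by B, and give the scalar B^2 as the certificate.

B^2 term by term: the squares give (\frac{2}{5})^2*(\gamma_{23})^2 + (-\frac{2}{5})^2*(\gamma_{24})^2 = \frac{4}{25}*(-1) + \frac{4}{25}*(+1) = 0 (each basis 2-blade squares to minus the product of its generators' squares); cross terms between blades sharing an index anticommute and cancel. So B^2 = 0.
Answer: null-rotation, certificate B^2 = 0. The class reads off the invariant scalar 0 directly.


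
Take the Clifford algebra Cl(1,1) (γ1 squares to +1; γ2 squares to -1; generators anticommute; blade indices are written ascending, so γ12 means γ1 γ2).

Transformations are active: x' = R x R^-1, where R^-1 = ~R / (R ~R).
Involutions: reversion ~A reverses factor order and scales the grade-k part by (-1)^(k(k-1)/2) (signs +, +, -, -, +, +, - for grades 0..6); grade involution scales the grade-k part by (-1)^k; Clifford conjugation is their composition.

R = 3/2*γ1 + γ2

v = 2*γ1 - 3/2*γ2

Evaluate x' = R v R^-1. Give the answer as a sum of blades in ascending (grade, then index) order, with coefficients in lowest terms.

~R = 3/2*γ1 + γ2, and R ~R = 5/4, so R^-1 = ~R / (5/4).
R v = 9/2 - 17/4*γ12
Answer: 44/5*γ1 + 87/10*γ2


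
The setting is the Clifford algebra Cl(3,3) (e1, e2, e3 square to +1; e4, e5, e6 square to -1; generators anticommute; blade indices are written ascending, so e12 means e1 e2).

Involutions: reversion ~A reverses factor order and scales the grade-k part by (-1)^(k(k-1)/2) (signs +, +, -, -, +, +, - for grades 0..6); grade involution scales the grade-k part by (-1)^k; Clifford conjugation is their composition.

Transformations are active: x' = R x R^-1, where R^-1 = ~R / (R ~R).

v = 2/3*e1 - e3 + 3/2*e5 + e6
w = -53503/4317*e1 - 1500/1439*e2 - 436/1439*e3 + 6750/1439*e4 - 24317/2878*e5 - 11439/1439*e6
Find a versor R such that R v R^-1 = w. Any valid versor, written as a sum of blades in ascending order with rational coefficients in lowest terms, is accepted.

R = v + w = -16875/1439*e1 - 1500/1439*e2 - 1875/1439*e3 + 6750/1439*e4 - 10000/1439*e5 - 10000/1439*e6 works: the equal norms (-65/36) guarantee its sandwich swaps v into w.
Answer: -16875/1439*e1 - 1500/1439*e2 - 1875/1439*e3 + 6750/1439*e4 - 10000/1439*e5 - 10000/1439*e6


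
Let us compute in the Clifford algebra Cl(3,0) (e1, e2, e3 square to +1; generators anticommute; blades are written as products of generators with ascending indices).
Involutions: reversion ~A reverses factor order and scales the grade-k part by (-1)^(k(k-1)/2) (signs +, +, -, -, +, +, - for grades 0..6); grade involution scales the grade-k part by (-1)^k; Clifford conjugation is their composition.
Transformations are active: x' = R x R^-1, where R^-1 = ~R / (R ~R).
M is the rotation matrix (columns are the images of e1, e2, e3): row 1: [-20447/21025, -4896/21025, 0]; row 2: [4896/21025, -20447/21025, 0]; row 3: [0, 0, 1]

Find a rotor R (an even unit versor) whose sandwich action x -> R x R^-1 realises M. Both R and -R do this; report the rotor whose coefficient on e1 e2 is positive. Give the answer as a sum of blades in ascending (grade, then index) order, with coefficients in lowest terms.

Method: write R = a + b12*e1 e2 + b13*e1 e3 + b23*e2 e3 with a^2 + b12^2 + b13^2 + b23^2 = 1 (so R^-1 = ~R). Expanding the columns R e_j ~R gives tr M = 4a^2 - 1 and, from the antisymmetric part, M21 - M12 = -4a*b12, M13 - M31 = 4a*b13, M32 - M23 = -4a*b23.
Here tr M = -19869/21025, so a^2 = (1 + tr M)/4 = 289/21025 and a = ±17/145. Taking a = 17/145: M21 - M12 = 9792/21025, M13 - M31 = 0, M32 - M23 = 0, giving b12 = -144/145, b13 = 0, b23 = 0, i.e. R = 17/145 - 144/145*e1 e2.
Its e1 e2 coefficient is negative, so report the other preimage -R.
Answer: -17/145 + 144/145*e1 e2. Key observation: the double cover Spin(3) -> SO(3) sends R and -R to the same matrix (trace -19869/21025 here), so the stated sign of the e1 e2 coefficient is what selects one sheet.


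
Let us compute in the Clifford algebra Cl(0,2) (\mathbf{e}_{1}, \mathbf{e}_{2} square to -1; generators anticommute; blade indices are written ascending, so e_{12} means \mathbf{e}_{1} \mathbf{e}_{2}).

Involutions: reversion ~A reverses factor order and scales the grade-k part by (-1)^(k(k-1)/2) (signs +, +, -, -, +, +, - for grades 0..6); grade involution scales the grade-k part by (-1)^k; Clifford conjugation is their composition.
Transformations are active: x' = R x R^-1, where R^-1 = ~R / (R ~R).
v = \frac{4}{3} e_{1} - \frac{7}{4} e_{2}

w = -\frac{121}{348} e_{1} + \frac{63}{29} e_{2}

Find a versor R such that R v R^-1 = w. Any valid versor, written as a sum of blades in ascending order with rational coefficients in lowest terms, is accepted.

Key observation: q(v) = q(w) = -\frac{697}{144} (sandwiches preserve the norm), so R = v + w = \frac{343}{348} e_{1} + \frac{49}{116} e_{2} works whenever it is invertible — the component of v along it is kept and (v - w)/2 reverses, sending v to w.
Answer: \frac{343}{348} e_{1} + \frac{49}{116} e_{2}


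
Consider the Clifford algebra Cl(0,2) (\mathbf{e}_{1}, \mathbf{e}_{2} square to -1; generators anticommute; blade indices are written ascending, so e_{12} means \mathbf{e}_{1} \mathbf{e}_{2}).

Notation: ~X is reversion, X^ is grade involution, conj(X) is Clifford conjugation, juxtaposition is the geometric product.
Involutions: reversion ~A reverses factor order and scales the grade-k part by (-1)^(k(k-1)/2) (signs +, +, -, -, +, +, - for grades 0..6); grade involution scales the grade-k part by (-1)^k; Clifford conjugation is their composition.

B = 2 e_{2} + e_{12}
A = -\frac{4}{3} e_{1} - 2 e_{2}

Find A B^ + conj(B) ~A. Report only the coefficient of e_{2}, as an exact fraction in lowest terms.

first term: -4 - 2 e_{1} + \frac{4}{3} e_{2} + \frac{8}{3} e_{12}
second term: -4 - 2 e_{1} + \frac{4}{3} e_{2} - \frac{8}{3} e_{12}
Answer: \frac{8}{3}


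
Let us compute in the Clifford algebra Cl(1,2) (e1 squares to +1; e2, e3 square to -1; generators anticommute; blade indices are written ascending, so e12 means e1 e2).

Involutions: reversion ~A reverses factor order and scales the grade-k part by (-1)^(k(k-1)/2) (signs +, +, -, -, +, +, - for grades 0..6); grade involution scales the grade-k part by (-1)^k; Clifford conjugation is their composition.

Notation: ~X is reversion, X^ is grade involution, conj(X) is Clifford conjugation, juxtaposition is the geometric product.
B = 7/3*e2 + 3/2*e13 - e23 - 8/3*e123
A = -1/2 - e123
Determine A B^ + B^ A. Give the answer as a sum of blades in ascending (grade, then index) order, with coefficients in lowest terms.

first term: 8/3 - e1 + 8/3*e2 + 19/12*e13 + 1/2*e23 - 4/3*e123
second term: 8/3 - e1 + 8/3*e2 + 19/12*e13 + 1/2*e23 - 4/3*e123
Answer: 16/3 - 2*e1 + 16/3*e2 + 19/6*e13 + e23 - 8/3*e123


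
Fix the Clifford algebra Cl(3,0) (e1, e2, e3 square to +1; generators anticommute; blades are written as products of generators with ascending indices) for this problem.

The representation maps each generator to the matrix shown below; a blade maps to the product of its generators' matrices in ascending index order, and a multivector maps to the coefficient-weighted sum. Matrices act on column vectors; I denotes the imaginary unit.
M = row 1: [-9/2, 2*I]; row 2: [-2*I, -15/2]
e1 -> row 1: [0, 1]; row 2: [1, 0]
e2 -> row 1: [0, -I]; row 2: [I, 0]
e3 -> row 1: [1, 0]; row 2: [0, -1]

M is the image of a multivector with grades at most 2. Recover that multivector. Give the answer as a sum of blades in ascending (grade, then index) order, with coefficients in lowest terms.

Method: 1, rho(e1), rho(e2), rho(e3) form a trace-orthogonal basis of the 2x2 complex matrices (tr(X Y) = 2 if X = Y, else 0), so M = m0*1 + m1*rho(e1) + m2*rho(e2) + m3*rho(e3) with m0 = tr(M)/2 = -6, m1 = tr(M rho(e1))/2 = 0, m2 = tr(M rho(e2))/2 = -2, m3 = tr(M rho(e3))/2 = 3/2.
Multiplying table entries, the bivector images are rho(e1 e2) = I*rho(e3), rho(e1 e3) = -I*rho(e2), rho(e2 e3) = I*rho(e1); with real blade coefficients the real parts of m0..m3 are the coefficients of 1, e1, e2, e3 and the imaginary parts give the bivectors (e2 e3: Im m1, e1 e3: -Im m2, e1 e2: Im m3).
Answer: -6 - 2*e2 + 3/2*e3


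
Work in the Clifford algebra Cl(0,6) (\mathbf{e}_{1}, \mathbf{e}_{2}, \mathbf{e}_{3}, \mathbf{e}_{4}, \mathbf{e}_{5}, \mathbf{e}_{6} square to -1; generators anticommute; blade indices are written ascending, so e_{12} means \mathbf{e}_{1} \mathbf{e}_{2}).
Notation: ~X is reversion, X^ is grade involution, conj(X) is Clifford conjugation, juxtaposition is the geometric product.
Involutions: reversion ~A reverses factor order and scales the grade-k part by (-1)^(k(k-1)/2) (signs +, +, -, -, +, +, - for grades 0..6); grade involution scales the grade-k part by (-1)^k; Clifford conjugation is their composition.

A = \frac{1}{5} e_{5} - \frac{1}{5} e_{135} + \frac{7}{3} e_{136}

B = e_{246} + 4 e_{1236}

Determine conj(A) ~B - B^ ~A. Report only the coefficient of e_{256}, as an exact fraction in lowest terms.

first term: \frac{28}{3} e_{2} + \frac{4}{5} e_{256} - \frac{7}{3} e_{1234} + \frac{1}{5} e_{2456} + \frac{4}{5} e_{12356} - \frac{1}{5} e_{123456}
second term: \frac{28}{3} e_{2} - \frac{4}{5} e_{256} + \frac{7}{3} e_{1234} + \frac{1}{5} e_{2456} - \frac{4}{5} e_{12356} - \frac{1}{5} e_{123456}
Answer: \frac{8}{5}


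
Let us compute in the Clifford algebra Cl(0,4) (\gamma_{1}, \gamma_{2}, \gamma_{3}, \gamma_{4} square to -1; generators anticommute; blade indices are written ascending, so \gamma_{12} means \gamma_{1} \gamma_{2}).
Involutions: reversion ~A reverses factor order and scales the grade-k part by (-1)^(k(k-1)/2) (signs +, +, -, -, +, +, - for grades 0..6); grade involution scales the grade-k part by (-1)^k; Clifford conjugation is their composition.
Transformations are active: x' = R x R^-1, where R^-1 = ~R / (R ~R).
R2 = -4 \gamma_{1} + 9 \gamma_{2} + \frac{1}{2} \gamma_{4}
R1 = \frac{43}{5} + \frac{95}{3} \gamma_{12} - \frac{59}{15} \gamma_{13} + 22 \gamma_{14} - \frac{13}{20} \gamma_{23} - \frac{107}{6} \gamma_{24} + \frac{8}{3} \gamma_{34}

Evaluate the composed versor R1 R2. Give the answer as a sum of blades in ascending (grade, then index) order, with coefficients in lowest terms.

Distribute over the terms of R2 (each basis-blade product reordered to ascending indices, repeated generators contracted through their squares):
R1 (-4 \gamma_{1}) = -\frac{172}{5} \gamma_{1} - \frac{380}{3} \gamma_{2} + \frac{236}{15} \gamma_{3} - 88 \gamma_{4} + \frac{13}{5} \gamma_{123} + \frac{214}{3} \gamma_{124} - \frac{32}{3} \gamma_{134}
R1 (9 \gamma_{2}) = -285 \gamma_{1} + \frac{387}{5} \gamma_{2} - \frac{117}{20} \gamma_{3} - \frac{321}{2} \gamma_{4} + \frac{177}{5} \gamma_{123} - 198 \gamma_{124} + 24 \gamma_{234}
R1 (\frac{1}{2} \gamma_{4}) = -11 \gamma_{1} + \frac{107}{12} \gamma_{2} - \frac{4}{3} \gamma_{3} + \frac{43}{10} \gamma_{4} + \frac{95}{6} \gamma_{124} - \frac{59}{30} \gamma_{134} - \frac{13}{40} \gamma_{234}
Summing the partial products and collecting blades:
Answer: -\frac{1652}{5} \gamma_{1} - \frac{807}{20} \gamma_{2} + \frac{171}{20} \gamma_{3} - \frac{1221}{5} \gamma_{4} + 38 \gamma_{123} - \frac{665}{6} \gamma_{124} - \frac{379}{30} \gamma_{134} + \frac{947}{40} \gamma_{234}


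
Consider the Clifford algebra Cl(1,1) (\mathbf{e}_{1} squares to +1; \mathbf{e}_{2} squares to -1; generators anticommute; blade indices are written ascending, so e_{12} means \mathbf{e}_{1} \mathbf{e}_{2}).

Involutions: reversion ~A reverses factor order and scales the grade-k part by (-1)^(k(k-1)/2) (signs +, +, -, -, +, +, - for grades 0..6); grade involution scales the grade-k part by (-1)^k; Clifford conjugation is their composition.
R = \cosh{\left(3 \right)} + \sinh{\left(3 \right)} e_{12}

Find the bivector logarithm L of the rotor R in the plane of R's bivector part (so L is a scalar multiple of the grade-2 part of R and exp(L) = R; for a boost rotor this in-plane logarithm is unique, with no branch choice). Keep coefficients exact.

The scalar part of R is \cosh{\left(3 \right)}, which fixes the rapidity magnitude through cosh (cosh is even, so it cannot fix the sign — the bivector part carries that); dividing the bivector part by sinh of the rapidity gives the plane, and L = rapidity * plane, where the joint sign ambiguity of (rapidity, plane) cancels in the product.
Concretely: cosh(rapidity) = \cosh{\left(3 \right)} gives rapidity = ±3, and since rapidity/sinh(rapidity) is even the sign is immaterial: L = (rapidity/sinh(rapidity)) * <R>_2 = (\frac{3}{\sinh{\left(3 \right)}}) * <R>_2.
Answer: 3 e_{12}


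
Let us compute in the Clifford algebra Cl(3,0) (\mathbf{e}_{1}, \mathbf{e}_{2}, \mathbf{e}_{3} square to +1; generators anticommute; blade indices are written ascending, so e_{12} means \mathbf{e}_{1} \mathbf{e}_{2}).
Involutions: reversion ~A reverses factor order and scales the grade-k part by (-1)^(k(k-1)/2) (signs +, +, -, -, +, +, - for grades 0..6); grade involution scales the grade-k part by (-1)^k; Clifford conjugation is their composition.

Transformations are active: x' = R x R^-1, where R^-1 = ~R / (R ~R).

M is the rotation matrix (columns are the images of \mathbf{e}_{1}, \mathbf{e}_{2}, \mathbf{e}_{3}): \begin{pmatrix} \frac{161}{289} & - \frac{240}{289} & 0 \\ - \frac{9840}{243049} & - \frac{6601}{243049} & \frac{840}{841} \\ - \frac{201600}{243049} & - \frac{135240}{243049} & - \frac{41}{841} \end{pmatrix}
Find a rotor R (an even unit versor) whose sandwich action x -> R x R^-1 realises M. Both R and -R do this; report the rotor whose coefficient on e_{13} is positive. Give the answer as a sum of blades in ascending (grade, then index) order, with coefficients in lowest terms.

Method: write R = a + b12*e_{12} + b13*e_{13} + b23*e_{23} with a^2 + b12^2 + b13^2 + b23^2 = 1 (so R^-1 = ~R). Expanding the columns R e_j ~R gives tr M = 4a^2 - 1 and, from the antisymmetric part, M21 - M12 = -4a*b12, M13 - M31 = 4a*b13, M32 - M23 = -4a*b23.
Here tr M = \frac{116951}{243049}, so a^2 = (1 + tr M)/4 = \frac{90000}{243049} and a = ±\frac{300}{493}. Taking a = \frac{300}{493}: M21 - M12 = \frac{192000}{243049}, M13 - M31 = \frac{201600}{243049}, M32 - M23 = -\frac{378000}{243049}, giving b12 = -\frac{160}{493}, b13 = \frac{168}{493}, b23 = \frac{315}{493}, i.e. R = \frac{300}{493} - \frac{160}{493} e_{12} + \frac{168}{493} e_{13} + \frac{315}{493} e_{23}.
Its e_{13} coefficient is already positive.
Answer: \frac{300}{493} - \frac{160}{493} e_{12} + \frac{168}{493} e_{13} + \frac{315}{493} e_{23}. Uniqueness: Spin(3) -> SO(3) maps R and -R to the same rotation of trace \frac{116951}{243049}; fixing the sign of the e_{13} coefficient removes the ambiguity.


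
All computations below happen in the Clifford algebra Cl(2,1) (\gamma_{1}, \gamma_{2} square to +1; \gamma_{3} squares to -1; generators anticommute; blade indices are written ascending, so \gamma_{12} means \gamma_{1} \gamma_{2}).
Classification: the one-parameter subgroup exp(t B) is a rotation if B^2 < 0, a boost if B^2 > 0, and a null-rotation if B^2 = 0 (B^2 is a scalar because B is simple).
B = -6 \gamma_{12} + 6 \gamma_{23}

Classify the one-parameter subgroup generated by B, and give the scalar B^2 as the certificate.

B^2 term by term: the squares give (-6)^2*(\gamma_{12})^2 + (6)^2*(\gamma_{23})^2 = 36*(-1) + 36*(+1) = 0 (each basis 2-blade squares to minus the product of its generators' squares); cross terms between blades sharing an index anticommute and cancel. So B^2 = 0.
Answer: null-rotation, certificate B^2 = 0. Certificate logic: 0 is a conjugation-invariant scalar, so its sign fixes rotation versus boost versus null-rotation outright.


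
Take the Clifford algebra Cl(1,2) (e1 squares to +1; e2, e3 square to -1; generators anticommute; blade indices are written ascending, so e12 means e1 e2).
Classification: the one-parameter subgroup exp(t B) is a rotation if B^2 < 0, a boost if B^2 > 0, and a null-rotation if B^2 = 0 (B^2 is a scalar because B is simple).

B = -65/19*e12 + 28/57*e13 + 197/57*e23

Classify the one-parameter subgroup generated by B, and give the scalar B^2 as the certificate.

B^2 term by term: the squares give (-65/19)^2*(e12)^2 + (28/57)^2*(e13)^2 + (197/57)^2*(e23)^2 = 4225/361*(+1) + 784/3249*(+1) + 38809/3249*(-1) = 0 (each basis 2-blade squares to minus the product of its generators' squares); cross terms between blades sharing an index anticommute and cancel. So B^2 = 0.
Answer: null-rotation, certificate B^2 = 0. Because 0 is invariant under every versor sandwich, the classification follows from its sign alone.


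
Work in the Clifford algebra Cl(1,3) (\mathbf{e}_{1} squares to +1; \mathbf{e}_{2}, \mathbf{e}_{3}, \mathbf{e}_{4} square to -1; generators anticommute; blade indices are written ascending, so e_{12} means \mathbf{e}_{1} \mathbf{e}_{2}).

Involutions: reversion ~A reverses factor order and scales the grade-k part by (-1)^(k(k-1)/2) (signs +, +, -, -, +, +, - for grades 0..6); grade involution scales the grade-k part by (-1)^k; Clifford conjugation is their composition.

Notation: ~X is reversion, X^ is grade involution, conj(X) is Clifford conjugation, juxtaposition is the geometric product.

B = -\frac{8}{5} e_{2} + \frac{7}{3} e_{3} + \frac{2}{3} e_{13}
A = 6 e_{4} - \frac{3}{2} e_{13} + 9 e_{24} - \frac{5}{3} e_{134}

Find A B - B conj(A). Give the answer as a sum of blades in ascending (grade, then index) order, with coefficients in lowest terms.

first term: -1 + \frac{7}{2} e_{1} - \frac{698}{45} e_{4} - \frac{35}{9} e_{14} + \frac{48}{5} e_{24} - 14 e_{34} - \frac{12}{5} e_{123} + 4 e_{134} - 21 e_{234} - \frac{10}{3} e_{1234}
second term: 1 + \frac{7}{2} e_{1} - \frac{698}{45} e_{4} - \frac{35}{9} e_{14} + \frac{48}{5} e_{24} - 14 e_{34} + \frac{12}{5} e_{123} - 4 e_{134} + 21 e_{234} + \frac{10}{3} e_{1234}
Answer: -2 - \frac{24}{5} e_{123} + 8 e_{134} - 42 e_{234} - \frac{20}{3} e_{1234}


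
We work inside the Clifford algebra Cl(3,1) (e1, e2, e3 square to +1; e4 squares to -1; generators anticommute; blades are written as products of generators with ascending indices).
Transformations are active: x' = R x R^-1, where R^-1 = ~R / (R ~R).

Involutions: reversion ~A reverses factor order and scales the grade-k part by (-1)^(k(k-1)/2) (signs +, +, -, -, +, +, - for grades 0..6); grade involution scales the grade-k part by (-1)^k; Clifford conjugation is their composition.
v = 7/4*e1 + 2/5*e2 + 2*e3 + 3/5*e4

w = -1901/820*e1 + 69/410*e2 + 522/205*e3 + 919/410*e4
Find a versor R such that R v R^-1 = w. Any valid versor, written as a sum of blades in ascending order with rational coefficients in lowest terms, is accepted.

Why this works: both vectors square to 549/80, so q(v) = q(w) and R = v + w = -233/410*e1 + 233/410*e2 + 932/205*e3 + 233/82*e4 carries v to w — its own direction survives, the complement (v - w)/2 flips.
Answer: -233/410*e1 + 233/410*e2 + 932/205*e3 + 233/82*e4


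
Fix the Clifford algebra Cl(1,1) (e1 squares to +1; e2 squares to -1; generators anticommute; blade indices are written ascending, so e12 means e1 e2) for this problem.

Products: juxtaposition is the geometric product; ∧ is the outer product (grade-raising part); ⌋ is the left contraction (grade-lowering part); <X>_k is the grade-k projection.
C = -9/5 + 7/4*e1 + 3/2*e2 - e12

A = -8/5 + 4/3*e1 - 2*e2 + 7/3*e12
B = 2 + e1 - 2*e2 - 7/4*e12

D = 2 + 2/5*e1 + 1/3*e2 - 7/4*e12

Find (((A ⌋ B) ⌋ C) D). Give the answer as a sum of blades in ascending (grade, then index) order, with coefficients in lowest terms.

step 1: -199/20 + 19/10*e1 + 13/15*e2 + 14/5*e12
step 2: 3427/200 - 4387/240*e1 - 673/40*e2 + 199/20*e12
step 3: 3637/240 - 14309/4000*e1 + 337/4800*e2 - 13607/1440*e12
Answer: 3637/240 - 14309/4000*e1 + 337/4800*e2 - 13607/1440*e12


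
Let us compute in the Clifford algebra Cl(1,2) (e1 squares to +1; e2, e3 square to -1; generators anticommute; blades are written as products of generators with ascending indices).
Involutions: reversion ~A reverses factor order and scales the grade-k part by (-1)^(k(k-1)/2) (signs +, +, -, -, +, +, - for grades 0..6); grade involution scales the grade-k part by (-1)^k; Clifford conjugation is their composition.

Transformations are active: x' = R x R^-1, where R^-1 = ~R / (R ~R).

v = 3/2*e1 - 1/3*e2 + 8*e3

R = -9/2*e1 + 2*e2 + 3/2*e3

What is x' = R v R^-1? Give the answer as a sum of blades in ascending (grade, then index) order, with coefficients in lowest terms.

~R = -9/2*e1 + 2*e2 + 3/2*e3, and R ~R = 14, so R^-1 = ~R / (14).
R v = -217/12 - 3/2*e1 e2 - 153/4*e1 e3 + 33/2*e2 e3
Answer: 81/8*e1 - 29/6*e2 - 95/8*e3


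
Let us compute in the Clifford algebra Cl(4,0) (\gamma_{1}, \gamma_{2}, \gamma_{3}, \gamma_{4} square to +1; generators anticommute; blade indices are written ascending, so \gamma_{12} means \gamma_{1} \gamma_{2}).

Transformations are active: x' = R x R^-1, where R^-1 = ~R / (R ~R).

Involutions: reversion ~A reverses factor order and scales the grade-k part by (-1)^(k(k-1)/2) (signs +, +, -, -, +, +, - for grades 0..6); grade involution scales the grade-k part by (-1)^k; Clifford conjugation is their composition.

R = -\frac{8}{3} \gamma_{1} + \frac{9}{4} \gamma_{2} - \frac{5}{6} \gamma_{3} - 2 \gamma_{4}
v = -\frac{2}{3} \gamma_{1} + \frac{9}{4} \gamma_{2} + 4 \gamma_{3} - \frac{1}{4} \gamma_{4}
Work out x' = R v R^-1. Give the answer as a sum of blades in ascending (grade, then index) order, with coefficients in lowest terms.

~R = -\frac{8}{3} \gamma_{1} + \frac{9}{4} \gamma_{2} - \frac{5}{6} \gamma_{3} - 2 \gamma_{4}, and R ~R = \frac{2429}{144}, so R^-1 = ~R / (\frac{2429}{144}).
R v = \frac{577}{144} - \frac{9}{2} \gamma_{12} - \frac{101}{9} \gamma_{13} - \frac{2}{3} \gamma_{14} + \frac{87}{8} \gamma_{23} + \frac{63}{16} \gamma_{24} + \frac{197}{24} \gamma_{34}
Answer: -\frac{1458}{2429} \gamma_{1} - \frac{11475}{9716} \gamma_{2} - \frac{32033}{7287} \gamma_{3} - \frac{6803}{9716} \gamma_{4}


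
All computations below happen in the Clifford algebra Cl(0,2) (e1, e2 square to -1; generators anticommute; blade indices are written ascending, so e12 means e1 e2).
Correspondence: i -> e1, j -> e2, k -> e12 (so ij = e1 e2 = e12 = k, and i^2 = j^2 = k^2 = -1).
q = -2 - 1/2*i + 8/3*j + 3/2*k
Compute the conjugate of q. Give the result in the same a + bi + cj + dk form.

In blades: q = -2 - 1/2*e1 + 8/3*e2 + 3/2*e12.
Conjugation here is Clifford conjugation: the scalar is fixed and the grade-1 and grade-2 blades all flip sign, giving -2 + 1/2*e1 - 8/3*e2 - 3/2*e12; translating back:
Answer: -2 + 1/2*i - 8/3*j - 3/2*k


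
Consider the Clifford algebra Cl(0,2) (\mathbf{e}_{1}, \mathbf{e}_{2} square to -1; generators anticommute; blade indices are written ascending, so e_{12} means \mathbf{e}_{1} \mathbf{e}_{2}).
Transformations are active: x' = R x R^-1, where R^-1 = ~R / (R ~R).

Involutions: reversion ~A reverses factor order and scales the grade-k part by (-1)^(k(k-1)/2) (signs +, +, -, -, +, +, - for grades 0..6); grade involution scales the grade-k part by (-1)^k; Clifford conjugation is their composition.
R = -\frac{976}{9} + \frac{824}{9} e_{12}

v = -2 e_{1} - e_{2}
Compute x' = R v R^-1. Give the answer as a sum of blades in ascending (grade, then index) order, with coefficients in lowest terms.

~R = -\frac{976}{9} - \frac{824}{9} e_{12}, and R ~R = \frac{1631552}{81}, so R^-1 = ~R / (\frac{1631552}{81}).
R v = \frac{2776}{9} e_{1} - \frac{224}{3} e_{2}
Answer: -\frac{33682}{25493} e_{1} + \frac{45989}{25493} e_{2}


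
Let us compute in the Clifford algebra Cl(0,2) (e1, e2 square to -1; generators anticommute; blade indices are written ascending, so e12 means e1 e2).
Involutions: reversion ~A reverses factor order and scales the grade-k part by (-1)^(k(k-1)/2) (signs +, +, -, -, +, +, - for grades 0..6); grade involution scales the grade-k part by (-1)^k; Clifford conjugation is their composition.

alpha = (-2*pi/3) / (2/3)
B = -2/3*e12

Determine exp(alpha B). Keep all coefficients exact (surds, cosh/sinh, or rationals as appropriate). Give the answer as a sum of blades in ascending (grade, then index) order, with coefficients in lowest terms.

B^2 = (-2/3)^2*(e12)^2 = 4/9*(-1) = -4/9 (a basis 2-blade squares to minus the product of its generators' squares).
B^2 = -4/9 — the negative square puts this in the circular regime; l = 2/3, alpha*l = -2*pi/3, so exp(alpha B) = cos(-2*pi/3) + (sin(-2*pi/3)/(2/3))*B = -1/2 + (-3*sqrt(3)/4)*B.
Answer: -1/2 + sqrt(3)/2*e12


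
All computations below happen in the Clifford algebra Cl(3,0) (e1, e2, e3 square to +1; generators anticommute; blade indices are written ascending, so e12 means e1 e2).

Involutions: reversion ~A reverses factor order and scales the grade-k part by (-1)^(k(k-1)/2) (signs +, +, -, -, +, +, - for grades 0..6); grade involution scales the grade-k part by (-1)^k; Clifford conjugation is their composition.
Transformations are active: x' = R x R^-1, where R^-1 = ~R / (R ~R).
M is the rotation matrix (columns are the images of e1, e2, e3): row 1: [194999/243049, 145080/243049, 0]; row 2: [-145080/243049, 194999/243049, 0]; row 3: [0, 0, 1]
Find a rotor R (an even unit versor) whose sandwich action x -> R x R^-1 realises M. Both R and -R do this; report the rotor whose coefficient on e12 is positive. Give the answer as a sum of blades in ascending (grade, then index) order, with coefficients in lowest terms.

Method: write R = a + b12*e12 + b13*e13 + b23*e23 with a^2 + b12^2 + b13^2 + b23^2 = 1 (so R^-1 = ~R). Expanding the columns R e_j ~R gives tr M = 4a^2 - 1 and, from the antisymmetric part, M21 - M12 = -4a*b12, M13 - M31 = 4a*b13, M32 - M23 = -4a*b23.
Here tr M = 633047/243049, so a^2 = (1 + tr M)/4 = 219024/243049 and a = ±468/493. Taking a = 468/493: M21 - M12 = -290160/243049, M13 - M31 = 0, M32 - M23 = 0, giving b12 = 155/493, b13 = 0, b23 = 0, i.e. R = 468/493 + 155/493*e12.
Its e12 coefficient is already positive.
Answer: 468/493 + 155/493*e12. Why the constraint matters: R and -R act identically through the sandwich — M has trace 633047/243049 either way — so only the sign condition on e12 picks one of the two preimages.


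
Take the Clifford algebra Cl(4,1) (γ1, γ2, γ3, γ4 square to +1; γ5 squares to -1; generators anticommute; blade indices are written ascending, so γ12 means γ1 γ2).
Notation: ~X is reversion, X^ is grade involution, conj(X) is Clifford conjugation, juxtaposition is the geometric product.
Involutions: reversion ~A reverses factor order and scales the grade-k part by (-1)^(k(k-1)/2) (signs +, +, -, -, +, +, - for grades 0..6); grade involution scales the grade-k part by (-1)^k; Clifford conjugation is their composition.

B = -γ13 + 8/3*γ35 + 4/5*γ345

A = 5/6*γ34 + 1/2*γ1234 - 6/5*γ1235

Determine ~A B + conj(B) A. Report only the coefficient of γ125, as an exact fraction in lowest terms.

first term: 2/3*γ5 - 16/5*γ12 - 5/6*γ14 - 1/2*γ24 + 6/5*γ25 + 20/9*γ45 + 24/25*γ124 - 2/5*γ125 - 4/3*γ1245
second term: -2/3*γ5 + 16/5*γ12 + 5/6*γ14 + 1/2*γ24 - 6/5*γ25 - 20/9*γ45 + 24/25*γ124 - 2/5*γ125 - 4/3*γ1245
Answer: -4/5


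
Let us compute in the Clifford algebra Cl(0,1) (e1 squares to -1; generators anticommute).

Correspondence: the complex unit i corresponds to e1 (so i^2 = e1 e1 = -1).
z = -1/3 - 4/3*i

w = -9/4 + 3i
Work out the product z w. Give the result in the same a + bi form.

In blades: z = -1/3 - 4/3*e1, w = -9/4 + 3*e1.
Distribute z over w term by term (generator squares from the signature, products reordered to ascending indices): (-1/3)*w = 3/4 - e1; (-4/3*e1)*w = 4 + 3*e1.
Sum: 19/4 + 2*e1; translating back through the correspondence:
Answer: 19/4 + 2i


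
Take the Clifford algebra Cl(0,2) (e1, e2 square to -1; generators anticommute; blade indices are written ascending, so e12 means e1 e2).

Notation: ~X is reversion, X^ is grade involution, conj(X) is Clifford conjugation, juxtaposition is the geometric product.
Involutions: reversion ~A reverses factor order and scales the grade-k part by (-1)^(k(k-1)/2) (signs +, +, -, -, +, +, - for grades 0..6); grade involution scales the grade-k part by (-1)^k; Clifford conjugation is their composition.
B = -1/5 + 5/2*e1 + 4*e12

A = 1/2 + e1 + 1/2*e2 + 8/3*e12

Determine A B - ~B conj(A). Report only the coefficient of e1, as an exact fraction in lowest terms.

first term: -199/15 + 61/20*e1 + 77/30*e2 + 13/60*e12
second term: -124/15 - 11/20*e1 + 323/30*e2 - 163/60*e12
Answer: 18/5


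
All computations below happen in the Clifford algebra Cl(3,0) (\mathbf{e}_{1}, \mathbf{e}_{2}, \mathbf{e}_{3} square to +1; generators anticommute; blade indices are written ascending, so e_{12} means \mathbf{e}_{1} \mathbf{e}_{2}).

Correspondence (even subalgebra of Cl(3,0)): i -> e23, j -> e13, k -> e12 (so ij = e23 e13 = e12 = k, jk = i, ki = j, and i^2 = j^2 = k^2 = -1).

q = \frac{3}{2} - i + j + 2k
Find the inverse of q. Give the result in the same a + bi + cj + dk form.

In blades: q = \frac{3}{2} + 2 e_{12} + e_{13} - e_{23}.
With qbar = \frac{3}{2} - 2 e_{12} - e_{13} + e_{23} (scalar fixed, mapped units negated), q qbar = \frac{33}{4} (the sum of squared coefficients), so q^-1 = qbar / (\frac{33}{4}) = \frac{2}{11} - \frac{8}{33} e_{12} - \frac{4}{33} e_{13} + \frac{4}{33} e_{23}; translating back:
Answer: \frac{2}{11} + \frac{4}{33}i - \frac{4}{33}j - \frac{8}{33}k


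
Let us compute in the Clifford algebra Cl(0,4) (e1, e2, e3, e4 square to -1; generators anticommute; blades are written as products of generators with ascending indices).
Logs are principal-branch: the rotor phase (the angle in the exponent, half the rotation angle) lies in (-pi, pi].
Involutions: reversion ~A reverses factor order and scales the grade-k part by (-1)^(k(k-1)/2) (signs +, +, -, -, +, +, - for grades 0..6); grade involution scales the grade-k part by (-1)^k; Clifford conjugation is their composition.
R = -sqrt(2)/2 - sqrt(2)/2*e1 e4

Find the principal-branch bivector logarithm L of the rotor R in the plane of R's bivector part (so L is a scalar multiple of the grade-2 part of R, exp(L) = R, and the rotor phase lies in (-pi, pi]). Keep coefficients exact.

The scalar part of R is -sqrt(2)/2, and that scalar determines the rotor phase on the principal branch; recovering the unit plane as bivector-part over sine of the phase gives L = phase * plane.
Concretely: cos(phase) = -sqrt(2)/2 gives phase = ±3*pi/4, and since phase/sin(phase) is even the sign is immaterial: L = (phase/sin(phase)) * <R>_2 = (3*sqrt(2)*pi/4) * <R>_2.
Answer: -3*pi/4*e1 e4


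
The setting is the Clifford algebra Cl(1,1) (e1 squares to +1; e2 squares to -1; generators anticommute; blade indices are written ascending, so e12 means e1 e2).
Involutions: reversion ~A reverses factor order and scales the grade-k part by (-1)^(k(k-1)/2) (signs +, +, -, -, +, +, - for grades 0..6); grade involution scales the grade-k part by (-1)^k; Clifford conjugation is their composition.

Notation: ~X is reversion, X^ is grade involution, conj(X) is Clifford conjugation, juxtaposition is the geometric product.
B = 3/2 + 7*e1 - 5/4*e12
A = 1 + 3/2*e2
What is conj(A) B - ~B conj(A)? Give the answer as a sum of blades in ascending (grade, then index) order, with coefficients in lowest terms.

first term: 3/2 + 71/8*e1 - 9/4*e2 + 37/4*e12
second term: 3/2 + 71/8*e1 - 9/4*e2 - 37/4*e12
Answer: 37/2*e12


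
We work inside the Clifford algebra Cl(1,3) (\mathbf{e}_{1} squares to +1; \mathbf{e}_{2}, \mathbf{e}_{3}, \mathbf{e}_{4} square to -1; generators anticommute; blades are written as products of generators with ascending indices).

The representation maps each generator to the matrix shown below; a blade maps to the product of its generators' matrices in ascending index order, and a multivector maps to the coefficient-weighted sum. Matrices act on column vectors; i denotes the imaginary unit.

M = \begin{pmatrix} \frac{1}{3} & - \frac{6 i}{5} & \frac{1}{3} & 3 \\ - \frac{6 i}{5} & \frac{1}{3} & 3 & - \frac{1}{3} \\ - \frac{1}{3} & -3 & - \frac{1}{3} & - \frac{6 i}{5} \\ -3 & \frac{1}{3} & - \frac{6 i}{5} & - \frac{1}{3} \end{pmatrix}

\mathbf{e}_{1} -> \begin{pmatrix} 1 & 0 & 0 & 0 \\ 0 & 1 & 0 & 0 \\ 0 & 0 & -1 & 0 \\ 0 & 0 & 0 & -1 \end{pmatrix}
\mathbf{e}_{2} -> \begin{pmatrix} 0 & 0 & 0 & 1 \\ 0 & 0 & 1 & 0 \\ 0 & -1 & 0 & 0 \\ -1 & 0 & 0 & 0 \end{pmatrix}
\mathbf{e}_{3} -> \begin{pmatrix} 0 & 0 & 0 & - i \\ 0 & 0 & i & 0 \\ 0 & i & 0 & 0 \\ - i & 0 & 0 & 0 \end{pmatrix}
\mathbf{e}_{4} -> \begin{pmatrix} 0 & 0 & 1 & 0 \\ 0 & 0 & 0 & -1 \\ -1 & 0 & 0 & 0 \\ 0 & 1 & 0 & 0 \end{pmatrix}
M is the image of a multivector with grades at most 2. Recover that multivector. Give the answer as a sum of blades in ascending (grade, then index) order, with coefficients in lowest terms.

Method: the blade images are trace-orthogonal — tr(rho(e_A) rho(e_B)^-1) = 4 if A = B and 0 otherwise — and rho(e_A)^-1 = (e_A)^2 * rho(e_A) with (e_A)^2 = +1 or -1, so the coefficient of e_A in the preimage is (e_A)^2 * tr(M rho(e_A))/4.
Nonzero projections over blades of grade <= 2: e_{1}: (e_{1})^2 = +1, tr(M rho(e_{1})) = \frac{4}{3}, coefficient \frac{1}{3}; e_{2}: (e_{2})^2 = -1, tr(M rho(e_{2})) = -12, coefficient 3; e_{4}: (e_{4})^2 = -1, tr(M rho(e_{4})) = - \frac{4}{3}, coefficient \frac{1}{3}; e_{3} e_{4}: (e_{3} e_{4})^2 = -1, tr(M rho(e_{3} e_{4})) = - \frac{24}{5}, coefficient \frac{6}{5}. Every other blade of grade <= 2 projects to 0.
Answer: \frac{1}{3} e_{1} + 3 e_{2} + \frac{1}{3} e_{4} + \frac{6}{5} e_{3} e_{4}
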